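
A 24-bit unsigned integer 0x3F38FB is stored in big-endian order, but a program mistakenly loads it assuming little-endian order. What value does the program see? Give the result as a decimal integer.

16463935

Stored big-endian, the bytes at ascending addresses are 3F 38 FB.
Read back as little-endian, the first byte is least significant, giving 0xFB383F.
0xFB383F = 16463935.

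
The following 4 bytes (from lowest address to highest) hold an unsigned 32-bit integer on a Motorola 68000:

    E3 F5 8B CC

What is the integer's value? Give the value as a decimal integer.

3824520140

Big-endian stores the most-significant byte at the lowest address.
The bytes are already most-significant first: 0xE3F58BCC.
0xE3F58BCC = 3824520140.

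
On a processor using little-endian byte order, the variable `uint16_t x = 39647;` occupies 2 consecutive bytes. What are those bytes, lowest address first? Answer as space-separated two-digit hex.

DF 9A

39647 in hexadecimal, padded to 16 bits, is 0x9ADF.
Split into bytes (most-significant first): 9A DF.
In little-endian order the low byte comes first in memory.
So at ascending addresses the bytes are DF 9A.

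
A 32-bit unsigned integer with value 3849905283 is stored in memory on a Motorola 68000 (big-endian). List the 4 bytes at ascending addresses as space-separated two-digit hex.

E5 78 E4 83

3849905283 in hexadecimal, padded to 32 bits, is 0xE578E483.
Split into bytes (most-significant first): E5 78 E4 83.
Big-endian stores the most-significant byte at the lowest address.
So the memory order matches the most-significant-first order: E5 78 E4 83.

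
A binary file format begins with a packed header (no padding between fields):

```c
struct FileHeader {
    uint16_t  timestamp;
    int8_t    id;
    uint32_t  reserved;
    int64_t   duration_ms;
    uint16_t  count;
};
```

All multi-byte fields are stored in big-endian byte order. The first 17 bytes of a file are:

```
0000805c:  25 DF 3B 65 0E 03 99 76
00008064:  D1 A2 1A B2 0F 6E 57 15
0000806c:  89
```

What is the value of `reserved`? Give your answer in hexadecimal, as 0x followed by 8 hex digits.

0x650E0399

`reserved` follows `timestamp` (2 B), `id` (1 B), so it starts at offset 2 + 1 = 3 and occupies 4 bytes.
Bytes at offsets 3..6: 65 0E 03 99.
In big-endian order the high byte comes first in memory.
The bytes are already most-significant first: 0x650E0399.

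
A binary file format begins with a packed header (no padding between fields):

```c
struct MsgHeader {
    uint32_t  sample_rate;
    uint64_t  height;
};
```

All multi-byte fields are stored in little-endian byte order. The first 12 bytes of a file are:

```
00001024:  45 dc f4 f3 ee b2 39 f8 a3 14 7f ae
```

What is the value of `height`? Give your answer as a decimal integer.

12573791379118469870

`height` follows `sample_rate` (4 bytes), so it starts at byte offset 4 and occupies 8 bytes.
Bytes at offsets 4..11: EE B2 39 F8 A3 14 7F AE.
In little-endian order the low byte comes first in memory.
Reassemble most-significant byte first: AE 7F 14 A3 F8 39 B2 EE → 0xAE7F14A3F839B2EE.
0xAE7F14A3F839B2EE = 12573791379118469870.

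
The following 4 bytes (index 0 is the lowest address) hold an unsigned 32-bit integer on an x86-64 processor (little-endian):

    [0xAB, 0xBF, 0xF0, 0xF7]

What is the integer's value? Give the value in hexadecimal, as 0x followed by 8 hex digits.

0xF7F0BFAB

Little-endian: lowest address holds the least-significant byte.
Reassemble most-significant byte first: F7 F0 BF AB → 0xF7F0BFAB.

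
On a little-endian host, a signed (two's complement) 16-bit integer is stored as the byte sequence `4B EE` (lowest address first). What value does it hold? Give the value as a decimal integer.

-4533

In little-endian order the low byte comes first in memory.
Reassemble most-significant byte first: EE 4B → 0xEE4B.
Top bit is set, so as a signed 16-bit value this is 0xEE4B − 2^16 = -4533.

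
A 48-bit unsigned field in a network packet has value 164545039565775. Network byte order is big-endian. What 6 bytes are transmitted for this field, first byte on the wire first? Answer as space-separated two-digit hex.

164545039565775 in hexadecimal, padded to 48 bits, is 0x95A720A203CF.
Split into bytes (most-significant first): 95 A7 20 A2 03 CF.
In big-endian order the high byte comes first in memory.
So the memory order matches the most-significant-first order: 95 A7 20 A2 03 CF.

95 A7 20 A2 03 CF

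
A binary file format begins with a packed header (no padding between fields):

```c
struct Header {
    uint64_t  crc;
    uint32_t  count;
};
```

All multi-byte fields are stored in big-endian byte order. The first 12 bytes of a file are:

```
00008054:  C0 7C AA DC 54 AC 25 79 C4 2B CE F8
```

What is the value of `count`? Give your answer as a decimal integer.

3291205368

`count` follows `crc` (8 bytes), so it starts at byte offset 8 and occupies 4 bytes.
Bytes at offsets 8..11: C4 2B CE F8.
In big-endian order the high byte comes first in memory.
The bytes are already most-significant first: 0xC42BCEF8.
0xC42BCEF8 = 3291205368.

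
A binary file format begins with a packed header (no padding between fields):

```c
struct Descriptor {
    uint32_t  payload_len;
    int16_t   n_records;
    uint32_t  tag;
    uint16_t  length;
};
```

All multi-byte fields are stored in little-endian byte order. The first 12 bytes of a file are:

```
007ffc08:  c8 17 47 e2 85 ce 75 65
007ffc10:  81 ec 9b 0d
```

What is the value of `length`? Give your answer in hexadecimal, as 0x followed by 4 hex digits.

`length` follows `payload_len` (4 B), `n_records` (2 B), `tag` (4 B), so it starts at offset 4 + 2 + 4 = 10 and occupies 2 bytes.
Bytes at offsets 10..11: 9B 0D.
Little-endian stores the least-significant byte at the lowest address.
Reassemble most-significant byte first: 0D 9B → 0x0D9B.

0x0D9B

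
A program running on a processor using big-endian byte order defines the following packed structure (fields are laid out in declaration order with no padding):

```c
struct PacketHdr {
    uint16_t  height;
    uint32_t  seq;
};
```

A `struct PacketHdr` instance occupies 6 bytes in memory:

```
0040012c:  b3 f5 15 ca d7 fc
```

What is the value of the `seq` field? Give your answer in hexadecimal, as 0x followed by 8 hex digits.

`seq` follows `height` (2 bytes), so it starts at byte offset 2 and occupies 4 bytes.
Bytes at offsets 2..5: 15 CA D7 FC.
In big-endian order the high byte comes first in memory.
The bytes are already most-significant first: 0x15CAD7FC.

0x15CAD7FC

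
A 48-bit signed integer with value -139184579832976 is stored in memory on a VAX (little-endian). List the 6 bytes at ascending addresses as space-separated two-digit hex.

70 93 8F 90 69 81

Two's complement of -139184579832976 in 48 bits: 139184579832976 = 0x7E966F706C90; invert → 0x8169908F936F; add 1 → 0x8169908F9370.
Split into bytes (most-significant first): 81 69 90 8F 93 70.
Little-endian: lowest address holds the least-significant byte.
So at ascending addresses the bytes are 70 93 8F 90 69 81.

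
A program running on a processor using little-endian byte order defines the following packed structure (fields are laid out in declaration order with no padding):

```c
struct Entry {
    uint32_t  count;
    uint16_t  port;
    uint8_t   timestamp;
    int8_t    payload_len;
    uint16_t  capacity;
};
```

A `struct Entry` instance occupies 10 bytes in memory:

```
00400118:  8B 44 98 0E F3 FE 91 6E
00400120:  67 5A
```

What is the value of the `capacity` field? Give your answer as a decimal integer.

`capacity` follows `count` (4 B), `port` (2 B), `timestamp` (1 B), `payload_len` (1 B), so it starts at offset 4 + 2 + 1 + 1 = 8 and occupies 2 bytes.
Bytes at offsets 8..9: 67 5A.
In little-endian order the low byte comes first in memory.
Reassemble most-significant byte first: 5A 67 → 0x5A67.
0x5A67 = 23143.

23143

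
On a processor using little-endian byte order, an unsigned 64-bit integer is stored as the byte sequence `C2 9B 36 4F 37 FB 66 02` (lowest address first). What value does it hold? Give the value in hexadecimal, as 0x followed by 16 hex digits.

0x0266FB374F369BC2

Little-endian stores the least-significant byte at the lowest address.
Reassemble most-significant byte first: 02 66 FB 37 4F 36 9B C2 → 0x0266FB374F369BC2.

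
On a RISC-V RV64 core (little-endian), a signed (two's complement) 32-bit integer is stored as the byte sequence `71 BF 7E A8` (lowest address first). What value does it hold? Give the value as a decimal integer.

-1468088463

Little-endian stores the least-significant byte at the lowest address.
Reassemble most-significant byte first: A8 7E BF 71 → 0xA87EBF71.
Top bit is set, so as a signed 32-bit value this is 0xA87EBF71 − 2^32 = -1468088463.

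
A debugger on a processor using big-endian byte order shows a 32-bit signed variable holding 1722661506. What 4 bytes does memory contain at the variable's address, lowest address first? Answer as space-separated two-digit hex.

66 AD BA 82

1722661506 in hexadecimal, padded to 32 bits, is 0x66ADBA82.
Split into bytes (most-significant first): 66 AD BA 82.
Big-endian stores the most-significant byte at the lowest address.
So the memory order matches the most-significant-first order: 66 AD BA 82.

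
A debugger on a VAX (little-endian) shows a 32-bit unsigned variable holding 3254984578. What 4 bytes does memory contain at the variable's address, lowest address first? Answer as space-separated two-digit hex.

3254984578 in hexadecimal, padded to 32 bits, is 0xC2031F82.
Split into bytes (most-significant first): C2 03 1F 82.
Little-endian: lowest address holds the least-significant byte.
So at ascending addresses the bytes are 82 1F 03 C2.

82 1F 03 C2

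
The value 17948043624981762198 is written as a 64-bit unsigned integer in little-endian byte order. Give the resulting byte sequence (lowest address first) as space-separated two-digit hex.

17948043624981762198 in hexadecimal, padded to 64 bits, is 0xF914429588409096.
Split into bytes (most-significant first): F9 14 42 95 88 40 90 96.
In little-endian order the low byte comes first in memory.
So at ascending addresses the bytes are 96 90 40 88 95 42 14 F9.

96 90 40 88 95 42 14 F9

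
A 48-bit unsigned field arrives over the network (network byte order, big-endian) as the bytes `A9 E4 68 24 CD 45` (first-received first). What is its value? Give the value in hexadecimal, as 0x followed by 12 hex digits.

0xA9E46824CD45

Big-endian: lowest address holds the most-significant byte.
The bytes are already most-significant first: 0xA9E46824CD45.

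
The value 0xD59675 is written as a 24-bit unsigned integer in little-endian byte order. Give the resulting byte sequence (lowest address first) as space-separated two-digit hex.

Split into bytes (most-significant first): D5 96 75.
In little-endian order the low byte comes first in memory.
So at ascending addresses the bytes are 75 96 D5.

75 96 D5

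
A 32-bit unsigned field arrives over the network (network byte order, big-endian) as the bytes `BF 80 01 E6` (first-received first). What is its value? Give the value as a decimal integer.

3212837350

Big-endian: lowest address holds the most-significant byte.
The bytes are already most-significant first: 0xBF8001E6.
0xBF8001E6 = 3212837350.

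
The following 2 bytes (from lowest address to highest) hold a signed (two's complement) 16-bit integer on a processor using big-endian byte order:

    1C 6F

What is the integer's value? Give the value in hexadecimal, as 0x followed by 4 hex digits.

Big-endian stores the most-significant byte at the lowest address.
The bytes are already most-significant first: 0x1C6F.

0x1C6F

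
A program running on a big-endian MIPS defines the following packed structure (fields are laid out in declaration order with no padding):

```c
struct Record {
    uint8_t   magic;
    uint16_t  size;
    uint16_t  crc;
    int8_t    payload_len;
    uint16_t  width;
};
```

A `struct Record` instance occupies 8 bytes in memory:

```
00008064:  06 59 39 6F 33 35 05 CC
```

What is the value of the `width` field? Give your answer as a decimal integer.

1484

`width` follows `magic` (1 B), `size` (2 B), `crc` (2 B), `payload_len` (1 B), so it starts at offset 1 + 2 + 2 + 1 = 6 and occupies 2 bytes.
Bytes at offsets 6..7: 05 CC.
In big-endian order the high byte comes first in memory.
The bytes are already most-significant first: 0x05CC.
0x05CC = 1484.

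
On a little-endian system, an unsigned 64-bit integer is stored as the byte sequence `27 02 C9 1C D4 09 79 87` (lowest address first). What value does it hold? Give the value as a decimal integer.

Little-endian stores the least-significant byte at the lowest address.
Reassemble most-significant byte first: 87 79 09 D4 1C C9 02 27 → 0x877909D41CC90227.
0x877909D41CC90227 = 9761844473922912807.

9761844473922912807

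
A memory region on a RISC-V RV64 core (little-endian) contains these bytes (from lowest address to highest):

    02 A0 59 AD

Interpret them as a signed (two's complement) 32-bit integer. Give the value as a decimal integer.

-1386635262

In little-endian order the low byte comes first in memory.
Reassemble most-significant byte first: AD 59 A0 02 → 0xAD59A002.
Top bit is set, so as a signed 32-bit value this is 0xAD59A002 − 2^32 = -1386635262.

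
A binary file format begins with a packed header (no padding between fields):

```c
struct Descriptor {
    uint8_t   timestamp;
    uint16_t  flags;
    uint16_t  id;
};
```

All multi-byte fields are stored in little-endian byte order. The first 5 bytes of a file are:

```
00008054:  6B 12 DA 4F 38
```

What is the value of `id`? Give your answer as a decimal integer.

`id` follows `timestamp` (1 B), `flags` (2 B), so it starts at offset 1 + 2 = 3 and occupies 2 bytes.
Bytes at offsets 3..4: 4F 38.
In little-endian order the low byte comes first in memory.
Reassemble most-significant byte first: 38 4F → 0x384F.
0x384F = 14415.

14415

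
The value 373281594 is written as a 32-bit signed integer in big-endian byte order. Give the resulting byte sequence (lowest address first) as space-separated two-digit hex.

373281594 in hexadecimal, padded to 32 bits, is 0x163FD33A.
Split into bytes (most-significant first): 16 3F D3 3A.
In big-endian order the high byte comes first in memory.
So the memory order matches the most-significant-first order: 16 3F D3 3A.

16 3F D3 3A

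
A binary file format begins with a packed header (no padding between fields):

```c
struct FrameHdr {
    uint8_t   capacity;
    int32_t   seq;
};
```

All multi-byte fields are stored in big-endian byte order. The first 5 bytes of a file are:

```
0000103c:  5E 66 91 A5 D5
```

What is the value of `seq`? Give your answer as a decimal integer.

`seq` follows `capacity` (1 byte), so it starts at byte offset 1 and occupies 4 bytes.
Bytes at offsets 1..4: 66 91 A5 D5.
In big-endian order the high byte comes first in memory.
The bytes are already most-significant first: 0x6691A5D5.
0x6691A5D5 = 1720821205.

1720821205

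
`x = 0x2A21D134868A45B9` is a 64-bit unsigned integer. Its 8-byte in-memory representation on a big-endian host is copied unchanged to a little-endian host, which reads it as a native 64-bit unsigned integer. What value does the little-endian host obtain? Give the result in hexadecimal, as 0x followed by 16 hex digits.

0xB9458A8634D1212A

Stored big-endian, the bytes at ascending addresses are 2A 21 D1 34 86 8A 45 B9.
Read back as little-endian, the first byte is least significant, giving 0xB9458A8634D1212A.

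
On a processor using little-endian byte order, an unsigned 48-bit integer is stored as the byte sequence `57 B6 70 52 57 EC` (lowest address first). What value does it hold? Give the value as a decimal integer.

259859789428311

Little-endian: lowest address holds the least-significant byte.
Reassemble most-significant byte first: EC 57 52 70 B6 57 → 0xEC575270B657.
0xEC575270B657 = 259859789428311.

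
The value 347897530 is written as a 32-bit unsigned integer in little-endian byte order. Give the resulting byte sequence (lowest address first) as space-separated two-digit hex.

347897530 in hexadecimal, padded to 32 bits, is 0x14BC7EBA.
Split into bytes (most-significant first): 14 BC 7E BA.
Little-endian stores the least-significant byte at the lowest address.
So at ascending addresses the bytes are BA 7E BC 14.

BA 7E BC 14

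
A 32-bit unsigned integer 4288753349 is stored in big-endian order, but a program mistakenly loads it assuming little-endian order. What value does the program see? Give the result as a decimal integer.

3308167679

4288753349 in 32-bit hexadecimal is 0xFFA12EC5.
Stored big-endian, the bytes at ascending addresses are FF A1 2E C5.
Read back as little-endian, the first byte is least significant, giving 0xC52EA1FF.
0xC52EA1FF = 3308167679.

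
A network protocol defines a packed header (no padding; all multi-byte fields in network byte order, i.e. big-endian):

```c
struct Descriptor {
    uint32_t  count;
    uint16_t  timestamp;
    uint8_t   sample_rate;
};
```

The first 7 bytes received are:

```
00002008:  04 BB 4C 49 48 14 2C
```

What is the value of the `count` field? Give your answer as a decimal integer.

79383625

`count` is the first field, at byte offset 0, occupying 4 bytes.
Bytes at offsets 0..3: 04 BB 4C 49.
Big-endian: lowest address holds the most-significant byte.
The bytes are already most-significant first: 0x04BB4C49.
0x04BB4C49 = 79383625.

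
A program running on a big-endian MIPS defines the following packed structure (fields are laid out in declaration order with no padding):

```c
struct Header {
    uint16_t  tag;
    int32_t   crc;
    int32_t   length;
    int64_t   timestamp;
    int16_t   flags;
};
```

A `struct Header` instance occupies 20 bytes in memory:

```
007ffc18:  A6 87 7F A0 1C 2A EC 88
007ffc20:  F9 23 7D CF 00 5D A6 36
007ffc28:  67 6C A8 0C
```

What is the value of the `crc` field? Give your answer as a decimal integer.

2141199402

`crc` follows `tag` (2 bytes), so it starts at byte offset 2 and occupies 4 bytes.
Bytes at offsets 2..5: 7F A0 1C 2A.
In big-endian order the high byte comes first in memory.
The bytes are already most-significant first: 0x7FA01C2A.
0x7FA01C2A = 2141199402.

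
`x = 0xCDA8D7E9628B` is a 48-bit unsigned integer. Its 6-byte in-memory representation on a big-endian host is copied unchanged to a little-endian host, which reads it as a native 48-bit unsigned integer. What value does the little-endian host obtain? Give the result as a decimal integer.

153256946280653

Stored big-endian, the bytes at ascending addresses are CD A8 D7 E9 62 8B.
Read back as little-endian, the first byte is least significant, giving 0x8B62E9D7A8CD.
0x8B62E9D7A8CD = 153256946280653.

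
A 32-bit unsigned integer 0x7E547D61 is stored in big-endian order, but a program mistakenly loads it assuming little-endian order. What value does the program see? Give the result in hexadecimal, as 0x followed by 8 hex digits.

Stored big-endian, the bytes at ascending addresses are 7E 54 7D 61.
Read back as little-endian, the first byte is least significant, giving 0x617D547E.

0x617D547E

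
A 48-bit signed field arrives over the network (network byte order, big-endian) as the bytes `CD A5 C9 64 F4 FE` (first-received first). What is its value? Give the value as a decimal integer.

-55363044576002

In big-endian order the high byte comes first in memory.
The bytes are already most-significant first: 0xCDA5C964F4FE.
Top bit is set, so as a signed 48-bit value this is 0xCDA5C964F4FE − 2^48 = -55363044576002.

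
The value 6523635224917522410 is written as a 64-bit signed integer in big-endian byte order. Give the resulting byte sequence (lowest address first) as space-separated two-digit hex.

5A 88 9B AC 61 6F 37 EA

6523635224917522410 in hexadecimal, padded to 64 bits, is 0x5A889BAC616F37EA.
Split into bytes (most-significant first): 5A 88 9B AC 61 6F 37 EA.
Big-endian: lowest address holds the most-significant byte.
So the memory order matches the most-significant-first order: 5A 88 9B AC 61 6F 37 EA.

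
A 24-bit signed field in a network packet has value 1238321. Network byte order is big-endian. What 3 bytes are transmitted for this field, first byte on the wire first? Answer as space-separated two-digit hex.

12 E5 31

1238321 in hexadecimal, padded to 24 bits, is 0x12E531.
Split into bytes (most-significant first): 12 E5 31.
In big-endian order the high byte comes first in memory.
So the memory order matches the most-significant-first order: 12 E5 31.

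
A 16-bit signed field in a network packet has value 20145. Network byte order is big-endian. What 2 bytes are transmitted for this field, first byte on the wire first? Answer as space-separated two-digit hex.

20145 in hexadecimal, padded to 16 bits, is 0x4EB1.
Split into bytes (most-significant first): 4E B1.
In big-endian order the high byte comes first in memory.
So the memory order matches the most-significant-first order: 4E B1.

4E B1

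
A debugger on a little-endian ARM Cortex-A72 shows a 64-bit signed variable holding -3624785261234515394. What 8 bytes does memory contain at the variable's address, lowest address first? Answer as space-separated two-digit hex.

Two's complement of -3624785261234515394 in 64 bits: 3624785261234515394 = 0x324DD2FD7AF46DC2; invert → 0xCDB22D02850B923D; add 1 → 0xCDB22D02850B923E.
Split into bytes (most-significant first): CD B2 2D 02 85 0B 92 3E.
Little-endian stores the least-significant byte at the lowest address.
So at ascending addresses the bytes are 3E 92 0B 85 02 2D B2 CD.

3E 92 0B 85 02 2D B2 CD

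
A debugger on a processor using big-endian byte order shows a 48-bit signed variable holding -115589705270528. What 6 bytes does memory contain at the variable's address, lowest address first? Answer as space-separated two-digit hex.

96 DF 2C AD 7B 00

Two's complement of -115589705270528 in 48 bits: 115589705270528 = 0x6920D3528500; invert → 0x96DF2CAD7AFF; add 1 → 0x96DF2CAD7B00.
Split into bytes (most-significant first): 96 DF 2C AD 7B 00.
Big-endian stores the most-significant byte at the lowest address.
So the memory order matches the most-significant-first order: 96 DF 2C AD 7B 00.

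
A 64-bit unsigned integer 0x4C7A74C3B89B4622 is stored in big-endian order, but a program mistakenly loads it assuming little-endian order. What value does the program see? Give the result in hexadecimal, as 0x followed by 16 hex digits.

0x22469BB8C3747A4C

Stored big-endian, the bytes at ascending addresses are 4C 7A 74 C3 B8 9B 46 22.
Read back as little-endian, the first byte is least significant, giving 0x22469BB8C3747A4C.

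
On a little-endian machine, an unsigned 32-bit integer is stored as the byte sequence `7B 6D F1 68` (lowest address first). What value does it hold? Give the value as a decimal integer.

In little-endian order the low byte comes first in memory.
Reassemble most-significant byte first: 68 F1 6D 7B → 0x68F16D7B.
0x68F16D7B = 1760652667.

1760652667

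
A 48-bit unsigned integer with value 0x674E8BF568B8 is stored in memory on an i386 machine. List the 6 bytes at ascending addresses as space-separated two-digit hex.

Split into bytes (most-significant first): 67 4E 8B F5 68 B8.
Little-endian: lowest address holds the least-significant byte.
So at ascending addresses the bytes are B8 68 F5 8B 4E 67.

B8 68 F5 8B 4E 67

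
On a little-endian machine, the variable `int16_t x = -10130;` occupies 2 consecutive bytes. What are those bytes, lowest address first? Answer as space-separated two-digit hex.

Two's complement of -10130 in 16 bits: 10130 = 0x2792; invert → 0xD86D; add 1 → 0xD86E.
Split into bytes (most-significant first): D8 6E.
In little-endian order the low byte comes first in memory.
So at ascending addresses the bytes are 6E D8.

6E D8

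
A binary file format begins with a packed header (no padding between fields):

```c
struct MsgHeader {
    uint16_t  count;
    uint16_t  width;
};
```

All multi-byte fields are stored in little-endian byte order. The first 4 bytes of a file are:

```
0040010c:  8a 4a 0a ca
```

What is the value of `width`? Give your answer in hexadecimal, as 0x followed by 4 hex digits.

0xCA0A

`width` follows `count` (2 bytes), so it starts at byte offset 2 and occupies 2 bytes.
Bytes at offsets 2..3: 0A CA.
Little-endian: lowest address holds the least-significant byte.
Reassemble most-significant byte first: CA 0A → 0xCA0A.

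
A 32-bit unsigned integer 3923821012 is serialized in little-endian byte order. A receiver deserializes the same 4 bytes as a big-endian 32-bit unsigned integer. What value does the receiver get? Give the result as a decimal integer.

3923821012 in 32-bit hexadecimal is 0xE9E0C1D4.
Stored little-endian, the bytes at ascending addresses are D4 C1 E0 E9.
Read back as big-endian, the last byte is least significant, giving 0xD4C1E0E9.
0xD4C1E0E9 = 3569475817.

3569475817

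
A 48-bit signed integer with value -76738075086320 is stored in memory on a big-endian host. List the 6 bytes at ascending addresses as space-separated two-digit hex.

Two's complement of -76738075086320 in 48 bits: 76738075086320 = 0x45CAF9B4CDF0; invert → 0xBA35064B320F; add 1 → 0xBA35064B3210.
Split into bytes (most-significant first): BA 35 06 4B 32 10.
Big-endian stores the most-significant byte at the lowest address.
So the memory order matches the most-significant-first order: BA 35 06 4B 32 10.

BA 35 06 4B 32 10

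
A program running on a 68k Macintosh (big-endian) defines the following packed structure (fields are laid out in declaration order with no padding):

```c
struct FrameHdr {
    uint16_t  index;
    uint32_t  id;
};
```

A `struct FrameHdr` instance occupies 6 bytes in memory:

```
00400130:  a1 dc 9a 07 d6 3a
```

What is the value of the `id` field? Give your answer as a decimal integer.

2584204858

`id` follows `index` (2 bytes), so it starts at byte offset 2 and occupies 4 bytes.
Bytes at offsets 2..5: 9A 07 D6 3A.
Big-endian stores the most-significant byte at the lowest address.
The bytes are already most-significant first: 0x9A07D63A.
0x9A07D63A = 2584204858.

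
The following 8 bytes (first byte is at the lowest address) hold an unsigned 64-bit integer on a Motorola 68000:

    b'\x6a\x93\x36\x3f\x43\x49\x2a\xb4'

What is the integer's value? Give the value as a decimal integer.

In big-endian order the high byte comes first in memory.
The bytes are already most-significant first: 0x6A93363F43492AB4.
0x6A93363F43492AB4 = 7679541434936535732.

7679541434936535732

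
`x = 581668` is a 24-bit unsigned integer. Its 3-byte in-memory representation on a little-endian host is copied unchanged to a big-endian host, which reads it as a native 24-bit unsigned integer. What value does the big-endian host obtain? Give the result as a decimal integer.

581668 in 24-bit hexadecimal is 0x08E024.
Stored little-endian, the bytes at ascending addresses are 24 E0 08.
Read back as big-endian, the last byte is least significant, giving 0x24E008.
0x24E008 = 2416648.

2416648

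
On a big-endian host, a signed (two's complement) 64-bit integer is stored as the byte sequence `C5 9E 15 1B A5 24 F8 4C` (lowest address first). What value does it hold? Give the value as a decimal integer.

Big-endian stores the most-significant byte at the lowest address.
The bytes are already most-significant first: 0xC59E151BA524F84C.
Top bit is set, so as a signed 64-bit value this is 0xC59E151BA524F84C − 2^64 = -4206901793438500788.

-4206901793438500788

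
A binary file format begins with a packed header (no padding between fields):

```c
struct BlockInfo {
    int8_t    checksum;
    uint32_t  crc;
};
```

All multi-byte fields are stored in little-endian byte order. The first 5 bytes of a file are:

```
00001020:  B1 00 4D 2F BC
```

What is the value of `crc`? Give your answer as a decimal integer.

`crc` follows `checksum` (1 byte), so it starts at byte offset 1 and occupies 4 bytes.
Bytes at offsets 1..4: 00 4D 2F BC.
Little-endian: lowest address holds the least-significant byte.
Reassemble most-significant byte first: BC 2F 4D 00 → 0xBC2F4D00.
0xBC2F4D00 = 3157216512.

3157216512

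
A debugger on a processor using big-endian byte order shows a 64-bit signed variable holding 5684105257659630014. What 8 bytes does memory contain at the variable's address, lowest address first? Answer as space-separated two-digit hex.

5684105257659630014 in hexadecimal, padded to 64 bits, is 0x4EE1FF9DBCBB81BE.
Split into bytes (most-significant first): 4E E1 FF 9D BC BB 81 BE.
Big-endian stores the most-significant byte at the lowest address.
So the memory order matches the most-significant-first order: 4E E1 FF 9D BC BB 81 BE.

4E E1 FF 9D BC BB 81 BE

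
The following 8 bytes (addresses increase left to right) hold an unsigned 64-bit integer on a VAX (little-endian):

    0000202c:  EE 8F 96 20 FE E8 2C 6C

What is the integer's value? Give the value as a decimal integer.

In little-endian order the low byte comes first in memory.
Reassemble most-significant byte first: 6C 2C E8 FE 20 96 8F EE → 0x6C2CE8FE20968FEE.
0x6C2CE8FE20968FEE = 7794861233237561326.

7794861233237561326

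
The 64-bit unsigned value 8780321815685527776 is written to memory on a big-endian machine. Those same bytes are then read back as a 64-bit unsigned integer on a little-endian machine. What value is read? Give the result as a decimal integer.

16174832908894787961

8780321815685527776 in 64-bit hexadecimal is 0x79D9F82BD58C78E0.
Stored big-endian, the bytes at ascending addresses are 79 D9 F8 2B D5 8C 78 E0.
Read back as little-endian, the first byte is least significant, giving 0xE0788CD52BF8D979.
0xE0788CD52BF8D979 = 16174832908894787961.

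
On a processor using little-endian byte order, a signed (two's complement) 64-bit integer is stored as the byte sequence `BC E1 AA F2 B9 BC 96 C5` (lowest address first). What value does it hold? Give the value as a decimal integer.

-4208969294904892996

Little-endian stores the least-significant byte at the lowest address.
Reassemble most-significant byte first: C5 96 BC B9 F2 AA E1 BC → 0xC596BCB9F2AAE1BC.
Top bit is set, so as a signed 64-bit value this is 0xC596BCB9F2AAE1BC − 2^64 = -4208969294904892996.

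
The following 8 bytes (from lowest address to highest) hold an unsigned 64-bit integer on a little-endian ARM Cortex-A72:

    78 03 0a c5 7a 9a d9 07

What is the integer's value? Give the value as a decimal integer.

In little-endian order the low byte comes first in memory.
Reassemble most-significant byte first: 07 D9 9A 7A C5 0A 03 78 → 0x07D99A7AC50A0378.
0x07D99A7AC50A0378 = 565653080294163320.

565653080294163320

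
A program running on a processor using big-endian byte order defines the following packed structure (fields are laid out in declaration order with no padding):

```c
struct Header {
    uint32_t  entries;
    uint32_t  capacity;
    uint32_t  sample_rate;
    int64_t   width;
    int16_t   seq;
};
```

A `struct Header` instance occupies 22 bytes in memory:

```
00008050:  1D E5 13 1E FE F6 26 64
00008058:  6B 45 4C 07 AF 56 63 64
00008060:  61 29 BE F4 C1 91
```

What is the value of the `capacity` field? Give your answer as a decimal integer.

4277544548

`capacity` follows `entries` (4 bytes), so it starts at byte offset 4 and occupies 4 bytes.
Bytes at offsets 4..7: FE F6 26 64.
Big-endian: lowest address holds the most-significant byte.
The bytes are already most-significant first: 0xFEF62664.
0xFEF62664 = 4277544548.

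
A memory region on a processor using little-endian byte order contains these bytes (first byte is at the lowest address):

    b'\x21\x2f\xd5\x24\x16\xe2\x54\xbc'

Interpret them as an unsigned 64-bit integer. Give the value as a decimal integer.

In little-endian order the low byte comes first in memory.
Reassemble most-significant byte first: BC 54 E2 16 24 D5 2F 21 → 0xBC54E21624D52F21.
0xBC54E21624D52F21 = 13570720161909255969.

13570720161909255969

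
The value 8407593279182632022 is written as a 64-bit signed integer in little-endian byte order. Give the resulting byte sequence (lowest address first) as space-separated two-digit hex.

56 74 A4 C5 8A C5 AD 74

8407593279182632022 in hexadecimal, padded to 64 bits, is 0x74ADC58AC5A47456.
Split into bytes (most-significant first): 74 AD C5 8A C5 A4 74 56.
Little-endian: lowest address holds the least-significant byte.
So at ascending addresses the bytes are 56 74 A4 C5 8A C5 AD 74.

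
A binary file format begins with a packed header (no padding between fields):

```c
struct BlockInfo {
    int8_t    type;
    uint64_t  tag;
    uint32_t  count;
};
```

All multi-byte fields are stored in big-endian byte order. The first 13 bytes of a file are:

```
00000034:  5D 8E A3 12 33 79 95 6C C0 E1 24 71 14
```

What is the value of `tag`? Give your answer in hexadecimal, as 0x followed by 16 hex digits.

0x8EA3123379956CC0

`tag` follows `type` (1 byte), so it starts at byte offset 1 and occupies 8 bytes.
Bytes at offsets 1..8: 8E A3 12 33 79 95 6C C0.
Big-endian: lowest address holds the most-significant byte.
The bytes are already most-significant first: 0x8EA3123379956CC0.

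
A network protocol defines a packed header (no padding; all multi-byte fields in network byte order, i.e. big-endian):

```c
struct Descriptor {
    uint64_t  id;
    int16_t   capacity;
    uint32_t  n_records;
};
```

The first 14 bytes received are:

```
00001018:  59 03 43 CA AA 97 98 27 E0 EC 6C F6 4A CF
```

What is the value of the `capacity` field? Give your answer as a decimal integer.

-7956

`capacity` follows `id` (8 bytes), so it starts at byte offset 8 and occupies 2 bytes.
Bytes at offsets 8..9: E0 EC.
Big-endian: lowest address holds the most-significant byte.
The bytes are already most-significant first: 0xE0EC.
Top bit is set, so as a signed 16-bit value this is 0xE0EC − 2^16 = -7956.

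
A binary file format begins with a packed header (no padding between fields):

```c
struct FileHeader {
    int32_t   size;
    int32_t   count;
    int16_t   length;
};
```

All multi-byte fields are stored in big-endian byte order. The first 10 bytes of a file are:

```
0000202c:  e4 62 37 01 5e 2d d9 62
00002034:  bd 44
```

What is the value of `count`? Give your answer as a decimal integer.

1580063074

`count` follows `size` (4 bytes), so it starts at byte offset 4 and occupies 4 bytes.
Bytes at offsets 4..7: 5E 2D D9 62.
Big-endian stores the most-significant byte at the lowest address.
The bytes are already most-significant first: 0x5E2DD962.
0x5E2DD962 = 1580063074.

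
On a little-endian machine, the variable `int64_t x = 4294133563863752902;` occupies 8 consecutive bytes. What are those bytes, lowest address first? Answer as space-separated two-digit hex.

4294133563863752902 in hexadecimal, padded to 64 bits, is 0x3B97D3B99C2E60C6.
Split into bytes (most-significant first): 3B 97 D3 B9 9C 2E 60 C6.
Little-endian stores the least-significant byte at the lowest address.
So at ascending addresses the bytes are C6 60 2E 9C B9 D3 97 3B.

C6 60 2E 9C B9 D3 97 3B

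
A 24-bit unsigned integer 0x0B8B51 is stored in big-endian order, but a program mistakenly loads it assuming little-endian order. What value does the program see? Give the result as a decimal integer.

Stored big-endian, the bytes at ascending addresses are 0B 8B 51.
Read back as little-endian, the first byte is least significant, giving 0x518B0B.
0x518B0B = 5344011.

5344011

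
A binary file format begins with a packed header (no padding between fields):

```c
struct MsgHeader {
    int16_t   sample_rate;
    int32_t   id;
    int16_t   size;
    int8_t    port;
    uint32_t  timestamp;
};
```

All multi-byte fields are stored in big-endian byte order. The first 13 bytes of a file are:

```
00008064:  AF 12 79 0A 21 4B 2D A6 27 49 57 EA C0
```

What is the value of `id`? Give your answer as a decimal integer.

`id` follows `sample_rate` (2 bytes), so it starts at byte offset 2 and occupies 4 bytes.
Bytes at offsets 2..5: 79 0A 21 4B.
Big-endian: lowest address holds the most-significant byte.
The bytes are already most-significant first: 0x790A214B.
0x790A214B = 2030707019.

2030707019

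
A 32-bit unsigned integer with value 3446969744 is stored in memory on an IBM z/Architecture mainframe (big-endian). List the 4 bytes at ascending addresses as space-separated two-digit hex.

3446969744 in hexadecimal, padded to 32 bits, is 0xCD749590.
Split into bytes (most-significant first): CD 74 95 90.
Big-endian: lowest address holds the most-significant byte.
So the memory order matches the most-significant-first order: CD 74 95 90.

CD 74 95 90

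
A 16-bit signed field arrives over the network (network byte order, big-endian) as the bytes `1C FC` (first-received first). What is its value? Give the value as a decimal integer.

In big-endian order the high byte comes first in memory.
The bytes are already most-significant first: 0x1CFC.
0x1CFC = 7420.

7420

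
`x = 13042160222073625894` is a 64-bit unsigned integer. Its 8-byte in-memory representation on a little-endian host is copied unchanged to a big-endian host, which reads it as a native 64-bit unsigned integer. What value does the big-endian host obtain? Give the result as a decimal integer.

2782500148839710644

13042160222073625894 in 64-bit hexadecimal is 0xB4FF0F9F246D9D26.
Stored little-endian, the bytes at ascending addresses are 26 9D 6D 24 9F 0F FF B4.
Read back as big-endian, the last byte is least significant, giving 0x269D6D249F0FFFB4.
0x269D6D249F0FFFB4 = 2782500148839710644.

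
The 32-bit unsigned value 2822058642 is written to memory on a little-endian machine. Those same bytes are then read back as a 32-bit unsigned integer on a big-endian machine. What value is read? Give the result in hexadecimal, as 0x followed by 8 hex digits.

0x923235A8

2822058642 in 32-bit hexadecimal is 0xA8353292.
Stored little-endian, the bytes at ascending addresses are 92 32 35 A8.
Read back as big-endian, the last byte is least significant, giving 0x923235A8.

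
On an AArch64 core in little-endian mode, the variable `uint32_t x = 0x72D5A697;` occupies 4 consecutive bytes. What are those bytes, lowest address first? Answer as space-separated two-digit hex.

Split into bytes (most-significant first): 72 D5 A6 97.
Little-endian stores the least-significant byte at the lowest address.
So at ascending addresses the bytes are 97 A6 D5 72.

97 A6 D5 72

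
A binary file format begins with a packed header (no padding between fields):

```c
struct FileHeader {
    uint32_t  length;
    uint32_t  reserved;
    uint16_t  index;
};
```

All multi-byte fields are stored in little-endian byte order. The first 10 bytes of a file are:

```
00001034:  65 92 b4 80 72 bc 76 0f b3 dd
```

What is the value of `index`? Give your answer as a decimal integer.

56755

`index` follows `length` (4 B), `reserved` (4 B), so it starts at offset 4 + 4 = 8 and occupies 2 bytes.
Bytes at offsets 8..9: B3 DD.
Little-endian: lowest address holds the least-significant byte.
Reassemble most-significant byte first: DD B3 → 0xDDB3.
0xDDB3 = 56755.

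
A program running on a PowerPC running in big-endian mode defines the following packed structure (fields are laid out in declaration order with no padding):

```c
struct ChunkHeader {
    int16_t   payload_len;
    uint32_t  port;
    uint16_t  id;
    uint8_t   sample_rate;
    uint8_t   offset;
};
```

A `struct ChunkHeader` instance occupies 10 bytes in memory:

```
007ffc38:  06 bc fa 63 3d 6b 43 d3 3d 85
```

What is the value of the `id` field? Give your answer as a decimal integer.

`id` follows `payload_len` (2 B), `port` (4 B), so it starts at offset 2 + 4 = 6 and occupies 2 bytes.
Bytes at offsets 6..7: 43 D3.
Big-endian: lowest address holds the most-significant byte.
The bytes are already most-significant first: 0x43D3.
0x43D3 = 17363.

17363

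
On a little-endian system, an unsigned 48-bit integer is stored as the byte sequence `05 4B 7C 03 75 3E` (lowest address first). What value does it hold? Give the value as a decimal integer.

68672290573061

Little-endian: lowest address holds the least-significant byte.
Reassemble most-significant byte first: 3E 75 03 7C 4B 05 → 0x3E75037C4B05.
0x3E75037C4B05 = 68672290573061.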